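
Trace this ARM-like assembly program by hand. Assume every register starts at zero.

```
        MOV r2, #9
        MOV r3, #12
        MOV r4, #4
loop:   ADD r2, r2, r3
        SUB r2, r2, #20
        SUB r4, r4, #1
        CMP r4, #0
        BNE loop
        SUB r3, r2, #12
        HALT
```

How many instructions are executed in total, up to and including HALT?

25

after MOV r2, #9: r2=9
after MOV r3, #12: r3=12
after MOV r4, #4: r4=4
after ADD r2, r2, r3: r2=9+12=21
after SUB r2, r2, #20: r2=21-20=1
after SUB r4, r4, #1: r4=4-1=3
CMP r4, #0  (cmp 3,0)
BNE loop: taken
after ADD r2, r2, r3: r2=1+12=13
after SUB r2, r2, #20: r2=13-20=-7
after SUB r4, r4, #1: r4=3-1=2
CMP r4, #0  (cmp 2,0)
BNE loop: taken
after ADD r2, r2, r3: r2=(-7)+12=5
after SUB r2, r2, #20: r2=5-20=-15
after SUB r4, r4, #1: r4=2-1=1
CMP r4, #0  (cmp 1,0)
BNE loop: taken
after ADD r2, r2, r3: r2=(-15)+12=-3
after SUB r2, r2, #20: r2=(-3)-20=-23
after SUB r4, r4, #1: r4=1-1=0
CMP r4, #0  (cmp 0,0)
BNE loop: not taken
after SUB r3, r2, #12: r3=(-23)-12=-35
halt.
Total executed instructions: 25.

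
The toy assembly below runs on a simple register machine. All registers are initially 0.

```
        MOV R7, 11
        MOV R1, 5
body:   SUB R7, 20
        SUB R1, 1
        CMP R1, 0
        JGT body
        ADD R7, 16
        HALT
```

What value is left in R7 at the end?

R7=11
R1=5
R7=11-20=-9
R1=5-1=4
CMP R1, 0  (cmp 4,0)
JGT body: taken
R7=(-9)-20=-29
R1=4-1=3
CMP R1, 0  (cmp 3,0)
JGT body: taken
R7=(-29)-20=-49
R1=3-1=2
CMP R1, 0  (cmp 2,0)
JGT body: taken
R7=(-49)-20=-69
R1=2-1=1
CMP R1, 0  (cmp 1,0)
JGT body: taken
R7=(-69)-20=-89
R1=1-1=0
CMP R1, 0  (cmp 0,0)
JGT body: not taken
R7=(-89)+16=-73
halt.

-73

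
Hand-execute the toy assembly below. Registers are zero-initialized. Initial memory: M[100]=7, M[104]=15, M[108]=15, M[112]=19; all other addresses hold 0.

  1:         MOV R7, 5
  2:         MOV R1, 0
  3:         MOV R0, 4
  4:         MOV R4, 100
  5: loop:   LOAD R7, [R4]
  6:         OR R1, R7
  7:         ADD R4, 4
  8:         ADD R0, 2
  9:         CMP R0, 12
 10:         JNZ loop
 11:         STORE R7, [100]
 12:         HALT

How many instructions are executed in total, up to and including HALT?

R7=5
R1=0
R0=4
R4=100
R7=M[100]=7
R1=0|7=7
R4=100+4=104
R0=4+2=6
CMP R0, 12  (cmp 6,12)
JNZ loop: taken
R7=M[104]=15
R1=7|15=15
R4=104+4=108
R0=6+2=8
CMP R0, 12  (cmp 8,12)
JNZ loop: taken
R7=M[108]=15
R1=15|15=15
R4=108+4=112
R0=8+2=10
CMP R0, 12  (cmp 10,12)
JNZ loop: taken
R7=M[112]=19
R1=15|19=31
R4=112+4=116
R0=10+2=12
CMP R0, 12  (cmp 12,12)
JNZ loop: not taken
STORE R7, [100] → M[100]=19
halt.
Total executed instructions: 30.

30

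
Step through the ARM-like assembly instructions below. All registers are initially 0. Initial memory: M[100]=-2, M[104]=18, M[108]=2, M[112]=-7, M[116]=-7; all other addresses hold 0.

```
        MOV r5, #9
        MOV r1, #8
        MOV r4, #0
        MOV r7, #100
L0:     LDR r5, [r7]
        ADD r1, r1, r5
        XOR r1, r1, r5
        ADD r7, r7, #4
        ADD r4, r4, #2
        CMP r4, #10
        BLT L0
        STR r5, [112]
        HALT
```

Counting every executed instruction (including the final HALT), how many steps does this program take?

41

MOV r5, #9 → r5=9
MOV r1, #8 → r1=8
MOV r4, #0 → r4=0
MOV r7, #100 → r7=100
LDR r5, [r7] → r5=M[100]=-2
ADD r1, r1, r5 → r1=8+(-2)=6
XOR r1, r1, r5 → r1=6^(-2)=-8
ADD r7, r7, #4 → r7=100+4=104
ADD r4, r4, #2 → r4=0+2=2
CMP r4, #10  (cmp 2,10)
BLT L0: taken
LDR r5, [r7] → r5=M[104]=18
ADD r1, r1, r5 → r1=(-8)+18=10
XOR r1, r1, r5 → r1=10^18=24
ADD r7, r7, #4 → r7=104+4=108
ADD r4, r4, #2 → r4=2+2=4
CMP r4, #10  (cmp 4,10)
BLT L0: taken
LDR r5, [r7] → r5=M[108]=2
ADD r1, r1, r5 → r1=24+2=26
XOR r1, r1, r5 → r1=26^2=24
ADD r7, r7, #4 → r7=108+4=112
ADD r4, r4, #2 → r4=4+2=6
CMP r4, #10  (cmp 6,10)
BLT L0: taken
LDR r5, [r7] → r5=M[112]=-7
ADD r1, r1, r5 → r1=24+(-7)=17
XOR r1, r1, r5 → r1=17^(-7)=-24
ADD r7, r7, #4 → r7=112+4=116
ADD r4, r4, #2 → r4=6+2=8
CMP r4, #10  (cmp 8,10)
BLT L0: taken
LDR r5, [r7] → r5=M[116]=-7
ADD r1, r1, r5 → r1=(-24)+(-7)=-31
XOR r1, r1, r5 → r1=(-31)^(-7)=24
ADD r7, r7, #4 → r7=116+4=120
ADD r4, r4, #2 → r4=8+2=10
CMP r4, #10  (cmp 10,10)
BLT L0: not taken
STR r5, [112] → M[112]=-7
halt.
Total executed instructions: 41.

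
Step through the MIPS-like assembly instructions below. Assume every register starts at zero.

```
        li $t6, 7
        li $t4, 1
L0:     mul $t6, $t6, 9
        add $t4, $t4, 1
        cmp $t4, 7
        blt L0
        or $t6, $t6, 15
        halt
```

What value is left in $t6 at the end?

$t6=7
$t4=1
$t6=7*9=63
$t4=1+1=2
cmp $t4, 7  (cmp 2,7)
blt L0: taken
$t6=63*9=567
$t4=2+1=3
cmp $t4, 7  (cmp 3,7)
blt L0: taken
$t6=567*9=5103
$t4=3+1=4
cmp $t4, 7  (cmp 4,7)
blt L0: taken
$t6=5103*9=45927
$t4=4+1=5
cmp $t4, 7  (cmp 5,7)
blt L0: taken
$t6=45927*9=413343
$t4=5+1=6
cmp $t4, 7  (cmp 6,7)
blt L0: taken
$t6=413343*9=3720087
$t4=6+1=7
cmp $t4, 7  (cmp 7,7)
blt L0: not taken
$t6=3720087|15=3720095
halt.

3720095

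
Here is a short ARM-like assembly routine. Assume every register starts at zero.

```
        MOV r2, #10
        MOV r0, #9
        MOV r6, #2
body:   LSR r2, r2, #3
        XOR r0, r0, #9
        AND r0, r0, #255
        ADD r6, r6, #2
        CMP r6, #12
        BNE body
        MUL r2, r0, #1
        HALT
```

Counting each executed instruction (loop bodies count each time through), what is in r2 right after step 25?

0

after MOV r2, #10: r2=10
after MOV r0, #9: r0=9
after MOV r6, #2: r6=2
after LSR r2, r2, #3: r2=10>>3=1
after XOR r0, r0, #9: r0=9^9=0
after AND r0, r0, #255: r0=0&255=0
after ADD r6, r6, #2: r6=2+2=4
CMP r6, #12  (cmp 4,12)
BNE body: taken
after LSR r2, r2, #3: r2=1>>3=0
after XOR r0, r0, #9: r0=0^9=9
after AND r0, r0, #255: r0=9&255=9
after ADD r6, r6, #2: r6=4+2=6
CMP r6, #12  (cmp 6,12)
BNE body: taken
after LSR r2, r2, #3: r2=0>>3=0
after XOR r0, r0, #9: r0=9^9=0
after AND r0, r0, #255: r0=0&255=0
after ADD r6, r6, #2: r6=6+2=8
CMP r6, #12  (cmp 8,12)
BNE body: taken
after LSR r2, r2, #3: r2=0>>3=0
after XOR r0, r0, #9: r0=0^9=9
after AND r0, r0, #255: r0=9&255=9
after ADD r6, r6, #2: r6=8+2=10
After step 25: r2 = 0.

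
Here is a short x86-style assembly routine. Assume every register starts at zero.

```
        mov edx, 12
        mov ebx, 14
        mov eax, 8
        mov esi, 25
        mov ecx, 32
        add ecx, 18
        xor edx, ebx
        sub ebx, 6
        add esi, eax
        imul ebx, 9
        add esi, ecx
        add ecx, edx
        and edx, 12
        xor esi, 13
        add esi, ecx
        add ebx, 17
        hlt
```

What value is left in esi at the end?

edx=12
ebx=14
eax=8
esi=25
ecx=32
ecx=32+18=50
edx=12^14=2
ebx=14-6=8
esi=25+8=33
ebx=8*9=72
esi=33+50=83
ecx=50+2=52
edx=2&12=0
esi=83^13=94
esi=94+52=146
ebx=72+17=89
halt.

146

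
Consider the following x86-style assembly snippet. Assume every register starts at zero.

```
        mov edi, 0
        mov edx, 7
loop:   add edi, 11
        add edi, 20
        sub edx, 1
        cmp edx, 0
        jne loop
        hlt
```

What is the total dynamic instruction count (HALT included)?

38

edi=0
edx=7
edi=0+11=11
edi=11+20=31
edx=7-1=6
cmp edx, 0  (cmp 6,0)
jne loop: taken
edi=31+11=42
edi=42+20=62
edx=6-1=5
cmp edx, 0  (cmp 5,0)
jne loop: taken
edi=62+11=73
edi=73+20=93
edx=5-1=4
cmp edx, 0  (cmp 4,0)
jne loop: taken
edi=93+11=104
edi=104+20=124
edx=4-1=3
cmp edx, 0  (cmp 3,0)
jne loop: taken
edi=124+11=135
edi=135+20=155
edx=3-1=2
cmp edx, 0  (cmp 2,0)
jne loop: taken
edi=155+11=166
edi=166+20=186
edx=2-1=1
cmp edx, 0  (cmp 1,0)
jne loop: taken
edi=186+11=197
edi=197+20=217
edx=1-1=0
cmp edx, 0  (cmp 0,0)
jne loop: not taken
halt.
Total executed instructions: 38.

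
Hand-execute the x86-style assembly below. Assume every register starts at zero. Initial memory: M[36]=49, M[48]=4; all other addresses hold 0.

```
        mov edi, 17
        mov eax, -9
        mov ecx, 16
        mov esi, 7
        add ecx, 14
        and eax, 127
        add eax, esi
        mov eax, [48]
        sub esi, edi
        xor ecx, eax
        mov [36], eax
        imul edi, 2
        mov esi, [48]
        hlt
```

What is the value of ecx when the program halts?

26

mov edi, 17 → edi=17
mov eax, -9 → eax=-9
mov ecx, 16 → ecx=16
mov esi, 7 → esi=7
add ecx, 14 → ecx=16+14=30
and eax, 127 → eax=(-9)&127=119
add eax, esi → eax=119+7=126
mov eax, [48] → eax=M[48]=4
sub esi, edi → esi=7-17=-10
xor ecx, eax → ecx=30^4=26
mov [36], eax → M[36]=4
imul edi, 2 → edi=17*2=34
mov esi, [48] → esi=M[48]=4
halt.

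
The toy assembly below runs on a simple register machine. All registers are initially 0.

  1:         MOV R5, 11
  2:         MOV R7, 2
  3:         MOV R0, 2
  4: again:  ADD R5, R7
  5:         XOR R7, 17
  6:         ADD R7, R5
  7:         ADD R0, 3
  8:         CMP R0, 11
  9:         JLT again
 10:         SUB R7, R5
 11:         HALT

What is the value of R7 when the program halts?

R5=11
R7=2
R0=2
R5=11+2=13
R7=2^17=19
R7=19+13=32
R0=2+3=5
CMP R0, 11  (cmp 5,11)
JLT again: taken
R5=13+32=45
R7=32^17=49
R7=49+45=94
R0=5+3=8
CMP R0, 11  (cmp 8,11)
JLT again: taken
R5=45+94=139
R7=94^17=79
R7=79+139=218
R0=8+3=11
CMP R0, 11  (cmp 11,11)
JLT again: not taken
R7=218-139=79
halt.

79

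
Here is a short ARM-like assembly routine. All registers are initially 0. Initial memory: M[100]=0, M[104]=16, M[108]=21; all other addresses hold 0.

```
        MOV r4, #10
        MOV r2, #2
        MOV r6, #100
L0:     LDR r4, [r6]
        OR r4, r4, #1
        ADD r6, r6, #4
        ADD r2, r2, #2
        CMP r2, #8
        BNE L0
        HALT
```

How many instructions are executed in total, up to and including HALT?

22

after MOV r4, #10: r4=10
after MOV r2, #2: r2=2
after MOV r6, #100: r6=100
after LDR r4, [r6]: r4=M[100]=0
after OR r4, r4, #1: r4=0|1=1
after ADD r6, r6, #4: r6=100+4=104
after ADD r2, r2, #2: r2=2+2=4
CMP r2, #8  (cmp 4,8)
BNE L0: taken
after LDR r4, [r6]: r4=M[104]=16
after OR r4, r4, #1: r4=16|1=17
after ADD r6, r6, #4: r6=104+4=108
after ADD r2, r2, #2: r2=4+2=6
CMP r2, #8  (cmp 6,8)
BNE L0: taken
after LDR r4, [r6]: r4=M[108]=21
after OR r4, r4, #1: r4=21|1=21
after ADD r6, r6, #4: r6=108+4=112
after ADD r2, r2, #2: r2=6+2=8
CMP r2, #8  (cmp 8,8)
BNE L0: not taken
halt.
Total executed instructions: 22.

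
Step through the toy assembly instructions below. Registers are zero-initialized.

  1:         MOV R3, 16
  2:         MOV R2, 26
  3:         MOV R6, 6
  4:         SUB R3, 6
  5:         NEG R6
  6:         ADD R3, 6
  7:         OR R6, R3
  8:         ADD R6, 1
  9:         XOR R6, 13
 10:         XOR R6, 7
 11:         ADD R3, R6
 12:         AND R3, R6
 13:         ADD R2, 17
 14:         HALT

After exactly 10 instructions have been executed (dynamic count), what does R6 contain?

-15

after MOV R3, 16: R3=16
after MOV R2, 26: R2=26
after MOV R6, 6: R6=6
after SUB R3, 6: R3=16-6=10
after NEG R6: R6=-(6)=-6
after ADD R3, 6: R3=10+6=16
after OR R6, R3: R6=(-6)|16=-6
after ADD R6, 1: R6=(-6)+1=-5
after XOR R6, 13: R6=(-5)^13=-10
after XOR R6, 7: R6=(-10)^7=-15
After step 10: R6 = -15.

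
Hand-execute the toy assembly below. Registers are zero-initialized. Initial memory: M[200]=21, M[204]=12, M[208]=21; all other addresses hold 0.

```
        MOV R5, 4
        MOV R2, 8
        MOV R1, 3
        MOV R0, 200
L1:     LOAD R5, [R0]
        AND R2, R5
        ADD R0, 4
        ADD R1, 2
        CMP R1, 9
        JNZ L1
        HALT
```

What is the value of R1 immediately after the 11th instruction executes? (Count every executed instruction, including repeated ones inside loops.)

5

after MOV R5, 4: R5=4
after MOV R2, 8: R2=8
after MOV R1, 3: R1=3
after MOV R0, 200: R0=200
after LOAD R5, [R0]: R5=M[200]=21
after AND R2, R5: R2=8&21=0
after ADD R0, 4: R0=200+4=204
after ADD R1, 2: R1=3+2=5
CMP R1, 9  (cmp 5,9)
JNZ L1: taken
after LOAD R5, [R0]: R5=M[204]=12
After step 11: R1 = 5.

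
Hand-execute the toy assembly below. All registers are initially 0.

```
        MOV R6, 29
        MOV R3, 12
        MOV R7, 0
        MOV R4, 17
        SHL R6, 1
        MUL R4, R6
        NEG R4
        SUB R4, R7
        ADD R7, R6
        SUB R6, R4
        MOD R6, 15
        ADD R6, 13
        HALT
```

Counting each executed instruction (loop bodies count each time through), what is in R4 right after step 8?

-986

MOV R6, 29 → R6=29
MOV R3, 12 → R3=12
MOV R7, 0 → R7=0
MOV R4, 17 → R4=17
SHL R6, 1 → R6=29<<1=58
MUL R4, R6 → R4=17*58=986
NEG R4 → R4=-(986)=-986
SUB R4, R7 → R4=(-986)-0=-986
After step 8: R4 = -986.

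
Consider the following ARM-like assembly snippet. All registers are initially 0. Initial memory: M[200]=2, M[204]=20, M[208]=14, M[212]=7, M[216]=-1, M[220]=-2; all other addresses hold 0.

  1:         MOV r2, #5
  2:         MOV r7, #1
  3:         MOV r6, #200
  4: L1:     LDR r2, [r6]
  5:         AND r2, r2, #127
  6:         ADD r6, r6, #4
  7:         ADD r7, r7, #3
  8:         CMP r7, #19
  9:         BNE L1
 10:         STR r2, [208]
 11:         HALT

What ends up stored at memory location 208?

126

after MOV r2, #5: r2=5
after MOV r7, #1: r7=1
after MOV r6, #200: r6=200
after LDR r2, [r6]: r2=M[200]=2
after AND r2, r2, #127: r2=2&127=2
after ADD r6, r6, #4: r6=200+4=204
after ADD r7, r7, #3: r7=1+3=4
CMP r7, #19  (cmp 4,19)
BNE L1: taken
after LDR r2, [r6]: r2=M[204]=20
after AND r2, r2, #127: r2=20&127=20
after ADD r6, r6, #4: r6=204+4=208
after ADD r7, r7, #3: r7=4+3=7
CMP r7, #19  (cmp 7,19)
BNE L1: taken
after LDR r2, [r6]: r2=M[208]=14
after AND r2, r2, #127: r2=14&127=14
after ADD r6, r6, #4: r6=208+4=212
after ADD r7, r7, #3: r7=7+3=10
CMP r7, #19  (cmp 10,19)
BNE L1: taken
after LDR r2, [r6]: r2=M[212]=7
after AND r2, r2, #127: r2=7&127=7
after ADD r6, r6, #4: r6=212+4=216
after ADD r7, r7, #3: r7=10+3=13
CMP r7, #19  (cmp 13,19)
BNE L1: taken
after LDR r2, [r6]: r2=M[216]=-1
after AND r2, r2, #127: r2=(-1)&127=127
after ADD r6, r6, #4: r6=216+4=220
after ADD r7, r7, #3: r7=13+3=16
CMP r7, #19  (cmp 16,19)
BNE L1: taken
after LDR r2, [r6]: r2=M[220]=-2
after AND r2, r2, #127: r2=(-2)&127=126
after ADD r6, r6, #4: r6=220+4=224
after ADD r7, r7, #3: r7=16+3=19
CMP r7, #19  (cmp 19,19)
BNE L1: not taken
STR r2, [208] → M[208]=126
halt.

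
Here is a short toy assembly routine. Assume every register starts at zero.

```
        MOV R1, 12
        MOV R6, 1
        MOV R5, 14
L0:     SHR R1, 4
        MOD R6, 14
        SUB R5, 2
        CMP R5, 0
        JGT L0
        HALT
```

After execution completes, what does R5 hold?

0

R1=12
R6=1
R5=14
R1=12>>4=0
R6=1%14=1
R5=14-2=12
CMP R5, 0  (cmp 12,0)
JGT L0: taken
R1=0>>4=0
R6=1%14=1
R5=12-2=10
CMP R5, 0  (cmp 10,0)
JGT L0: taken
R1=0>>4=0
R6=1%14=1
R5=10-2=8
CMP R5, 0  (cmp 8,0)
JGT L0: taken
R1=0>>4=0
R6=1%14=1
R5=8-2=6
CMP R5, 0  (cmp 6,0)
JGT L0: taken
R1=0>>4=0
R6=1%14=1
R5=6-2=4
CMP R5, 0  (cmp 4,0)
JGT L0: taken
R1=0>>4=0
R6=1%14=1
R5=4-2=2
CMP R5, 0  (cmp 2,0)
JGT L0: taken
R1=0>>4=0
R6=1%14=1
R5=2-2=0
CMP R5, 0  (cmp 0,0)
JGT L0: not taken
halt.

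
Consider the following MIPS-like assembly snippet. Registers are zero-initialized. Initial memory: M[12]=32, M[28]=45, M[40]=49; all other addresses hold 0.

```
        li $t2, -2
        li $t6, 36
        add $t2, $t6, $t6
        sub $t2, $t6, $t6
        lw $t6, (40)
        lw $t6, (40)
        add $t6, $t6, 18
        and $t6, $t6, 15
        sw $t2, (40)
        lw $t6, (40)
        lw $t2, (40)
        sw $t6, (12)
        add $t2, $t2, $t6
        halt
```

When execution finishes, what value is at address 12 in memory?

li $t2, -2 → $t2=-2
li $t6, 36 → $t6=36
add $t2, $t6, $t6 → $t2=36+36=72
sub $t2, $t6, $t6 → $t2=36-36=0
lw $t6, (40) → $t6=M[40]=49
lw $t6, (40) → $t6=M[40]=49
add $t6, $t6, 18 → $t6=49+18=67
and $t6, $t6, 15 → $t6=67&15=3
sw $t2, (40) → M[40]=0
lw $t6, (40) → $t6=M[40]=0
lw $t2, (40) → $t2=M[40]=0
sw $t6, (12) → M[12]=0
add $t2, $t2, $t6 → $t2=0+0=0
halt.

0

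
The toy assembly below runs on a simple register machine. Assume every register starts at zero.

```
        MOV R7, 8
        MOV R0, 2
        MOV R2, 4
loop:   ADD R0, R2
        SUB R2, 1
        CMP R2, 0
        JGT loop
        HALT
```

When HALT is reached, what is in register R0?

12

after MOV R7, 8: R7=8
after MOV R0, 2: R0=2
after MOV R2, 4: R2=4
after ADD R0, R2: R0=2+4=6
after SUB R2, 1: R2=4-1=3
CMP R2, 0  (cmp 3,0)
JGT loop: taken
after ADD R0, R2: R0=6+3=9
after SUB R2, 1: R2=3-1=2
CMP R2, 0  (cmp 2,0)
JGT loop: taken
after ADD R0, R2: R0=9+2=11
after SUB R2, 1: R2=2-1=1
CMP R2, 0  (cmp 1,0)
JGT loop: taken
after ADD R0, R2: R0=11+1=12
after SUB R2, 1: R2=1-1=0
CMP R2, 0  (cmp 0,0)
JGT loop: not taken
halt.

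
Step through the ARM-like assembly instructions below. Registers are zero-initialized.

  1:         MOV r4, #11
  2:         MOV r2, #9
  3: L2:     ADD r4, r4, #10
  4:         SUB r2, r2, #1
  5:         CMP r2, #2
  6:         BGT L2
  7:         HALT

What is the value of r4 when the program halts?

after MOV r4, #11: r4=11
after MOV r2, #9: r2=9
after ADD r4, r4, #10: r4=11+10=21
after SUB r2, r2, #1: r2=9-1=8
CMP r2, #2  (cmp 8,2)
BGT L2: taken
after ADD r4, r4, #10: r4=21+10=31
after SUB r2, r2, #1: r2=8-1=7
CMP r2, #2  (cmp 7,2)
BGT L2: taken
after ADD r4, r4, #10: r4=31+10=41
after SUB r2, r2, #1: r2=7-1=6
CMP r2, #2  (cmp 6,2)
BGT L2: taken
after ADD r4, r4, #10: r4=41+10=51
after SUB r2, r2, #1: r2=6-1=5
CMP r2, #2  (cmp 5,2)
BGT L2: taken
after ADD r4, r4, #10: r4=51+10=61
after SUB r2, r2, #1: r2=5-1=4
CMP r2, #2  (cmp 4,2)
BGT L2: taken
after ADD r4, r4, #10: r4=61+10=71
after SUB r2, r2, #1: r2=4-1=3
CMP r2, #2  (cmp 3,2)
BGT L2: taken
after ADD r4, r4, #10: r4=71+10=81
after SUB r2, r2, #1: r2=3-1=2
CMP r2, #2  (cmp 2,2)
BGT L2: not taken
halt.

81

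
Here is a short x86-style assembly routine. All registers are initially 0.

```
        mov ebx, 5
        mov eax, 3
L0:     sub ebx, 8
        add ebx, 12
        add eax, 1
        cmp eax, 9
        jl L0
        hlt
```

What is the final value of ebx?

29

ebx=5
eax=3
ebx=5-8=-3
ebx=(-3)+12=9
eax=3+1=4
cmp eax, 9  (cmp 4,9)
jl L0: taken
ebx=9-8=1
ebx=1+12=13
eax=4+1=5
cmp eax, 9  (cmp 5,9)
jl L0: taken
ebx=13-8=5
ebx=5+12=17
eax=5+1=6
cmp eax, 9  (cmp 6,9)
jl L0: taken
ebx=17-8=9
ebx=9+12=21
eax=6+1=7
cmp eax, 9  (cmp 7,9)
jl L0: taken
ebx=21-8=13
ebx=13+12=25
eax=7+1=8
cmp eax, 9  (cmp 8,9)
jl L0: taken
ebx=25-8=17
ebx=17+12=29
eax=8+1=9
cmp eax, 9  (cmp 9,9)
jl L0: not taken
halt.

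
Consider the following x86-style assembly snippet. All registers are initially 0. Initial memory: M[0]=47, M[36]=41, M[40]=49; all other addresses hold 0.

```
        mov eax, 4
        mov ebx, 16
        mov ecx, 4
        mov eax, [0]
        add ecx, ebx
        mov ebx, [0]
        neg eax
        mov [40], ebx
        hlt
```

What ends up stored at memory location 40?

mov eax, 4 → eax=4
mov ebx, 16 → ebx=16
mov ecx, 4 → ecx=4
mov eax, [0] → eax=M[0]=47
add ecx, ebx → ecx=4+16=20
mov ebx, [0] → ebx=M[0]=47
neg eax → eax=-(47)=-47
mov [40], ebx → M[40]=47
halt.

47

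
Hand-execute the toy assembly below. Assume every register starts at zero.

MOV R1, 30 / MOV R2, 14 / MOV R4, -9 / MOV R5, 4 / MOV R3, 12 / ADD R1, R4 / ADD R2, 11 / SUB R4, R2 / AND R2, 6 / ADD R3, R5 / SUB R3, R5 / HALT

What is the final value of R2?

0

MOV R1, 30 → R1=30
MOV R2, 14 → R2=14
MOV R4, -9 → R4=-9
MOV R5, 4 → R5=4
MOV R3, 12 → R3=12
ADD R1, R4 → R1=30+(-9)=21
ADD R2, 11 → R2=14+11=25
SUB R4, R2 → R4=(-9)-25=-34
AND R2, 6 → R2=25&6=0
ADD R3, R5 → R3=12+4=16
SUB R3, R5 → R3=16-4=12
halt.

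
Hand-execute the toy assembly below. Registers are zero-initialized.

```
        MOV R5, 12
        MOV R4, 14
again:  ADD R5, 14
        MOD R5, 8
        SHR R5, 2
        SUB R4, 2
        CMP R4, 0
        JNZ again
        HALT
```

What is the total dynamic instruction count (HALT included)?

after MOV R5, 12: R5=12
after MOV R4, 14: R4=14
after ADD R5, 14: R5=12+14=26
after MOD R5, 8: R5=26%8=2
after SHR R5, 2: R5=2>>2=0
after SUB R4, 2: R4=14-2=12
CMP R4, 0  (cmp 12,0)
JNZ again: taken
after ADD R5, 14: R5=0+14=14
after MOD R5, 8: R5=14%8=6
after SHR R5, 2: R5=6>>2=1
after SUB R4, 2: R4=12-2=10
CMP R4, 0  (cmp 10,0)
JNZ again: taken
after ADD R5, 14: R5=1+14=15
after MOD R5, 8: R5=15%8=7
after SHR R5, 2: R5=7>>2=1
after SUB R4, 2: R4=10-2=8
CMP R4, 0  (cmp 8,0)
JNZ again: taken
after ADD R5, 14: R5=1+14=15
after MOD R5, 8: R5=15%8=7
after SHR R5, 2: R5=7>>2=1
after SUB R4, 2: R4=8-2=6
CMP R4, 0  (cmp 6,0)
JNZ again: taken
after ADD R5, 14: R5=1+14=15
after MOD R5, 8: R5=15%8=7
after SHR R5, 2: R5=7>>2=1
after SUB R4, 2: R4=6-2=4
CMP R4, 0  (cmp 4,0)
JNZ again: taken
after ADD R5, 14: R5=1+14=15
after MOD R5, 8: R5=15%8=7
after SHR R5, 2: R5=7>>2=1
after SUB R4, 2: R4=4-2=2
CMP R4, 0  (cmp 2,0)
JNZ again: taken
after ADD R5, 14: R5=1+14=15
after MOD R5, 8: R5=15%8=7
after SHR R5, 2: R5=7>>2=1
after SUB R4, 2: R4=2-2=0
CMP R4, 0  (cmp 0,0)
JNZ again: not taken
halt.
Total executed instructions: 45.

45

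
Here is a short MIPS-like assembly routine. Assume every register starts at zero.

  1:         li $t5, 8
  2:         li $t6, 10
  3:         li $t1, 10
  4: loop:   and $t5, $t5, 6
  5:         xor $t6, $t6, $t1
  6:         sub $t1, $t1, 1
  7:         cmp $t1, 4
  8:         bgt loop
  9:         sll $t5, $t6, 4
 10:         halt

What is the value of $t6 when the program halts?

5

after li $t5, 8: $t5=8
after li $t6, 10: $t6=10
after li $t1, 10: $t1=10
after and $t5, $t5, 6: $t5=8&6=0
after xor $t6, $t6, $t1: $t6=10^10=0
after sub $t1, $t1, 1: $t1=10-1=9
cmp $t1, 4  (cmp 9,4)
bgt loop: taken
after and $t5, $t5, 6: $t5=0&6=0
after xor $t6, $t6, $t1: $t6=0^9=9
after sub $t1, $t1, 1: $t1=9-1=8
cmp $t1, 4  (cmp 8,4)
bgt loop: taken
after and $t5, $t5, 6: $t5=0&6=0
after xor $t6, $t6, $t1: $t6=9^8=1
after sub $t1, $t1, 1: $t1=8-1=7
cmp $t1, 4  (cmp 7,4)
bgt loop: taken
after and $t5, $t5, 6: $t5=0&6=0
after xor $t6, $t6, $t1: $t6=1^7=6
after sub $t1, $t1, 1: $t1=7-1=6
cmp $t1, 4  (cmp 6,4)
bgt loop: taken
after and $t5, $t5, 6: $t5=0&6=0
after xor $t6, $t6, $t1: $t6=6^6=0
after sub $t1, $t1, 1: $t1=6-1=5
cmp $t1, 4  (cmp 5,4)
bgt loop: taken
after and $t5, $t5, 6: $t5=0&6=0
after xor $t6, $t6, $t1: $t6=0^5=5
after sub $t1, $t1, 1: $t1=5-1=4
cmp $t1, 4  (cmp 4,4)
bgt loop: not taken
after sll $t5, $t6, 4: $t5=5<<4=80
halt.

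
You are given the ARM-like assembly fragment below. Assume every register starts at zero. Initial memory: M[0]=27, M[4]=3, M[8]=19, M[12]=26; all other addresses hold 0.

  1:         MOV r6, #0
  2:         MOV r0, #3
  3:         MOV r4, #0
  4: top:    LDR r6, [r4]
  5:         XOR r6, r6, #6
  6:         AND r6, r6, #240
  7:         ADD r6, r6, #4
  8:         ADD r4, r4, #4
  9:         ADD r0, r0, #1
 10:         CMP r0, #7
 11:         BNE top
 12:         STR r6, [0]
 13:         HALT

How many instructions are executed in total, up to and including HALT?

37

after MOV r6, #0: r6=0
after MOV r0, #3: r0=3
after MOV r4, #0: r4=0
after LDR r6, [r4]: r6=M[0]=27
after XOR r6, r6, #6: r6=27^6=29
after AND r6, r6, #240: r6=29&240=16
after ADD r6, r6, #4: r6=16+4=20
after ADD r4, r4, #4: r4=0+4=4
after ADD r0, r0, #1: r0=3+1=4
CMP r0, #7  (cmp 4,7)
BNE top: taken
after LDR r6, [r4]: r6=M[4]=3
after XOR r6, r6, #6: r6=3^6=5
after AND r6, r6, #240: r6=5&240=0
after ADD r6, r6, #4: r6=0+4=4
after ADD r4, r4, #4: r4=4+4=8
after ADD r0, r0, #1: r0=4+1=5
CMP r0, #7  (cmp 5,7)
BNE top: taken
after LDR r6, [r4]: r6=M[8]=19
after XOR r6, r6, #6: r6=19^6=21
after AND r6, r6, #240: r6=21&240=16
after ADD r6, r6, #4: r6=16+4=20
after ADD r4, r4, #4: r4=8+4=12
after ADD r0, r0, #1: r0=5+1=6
CMP r0, #7  (cmp 6,7)
BNE top: taken
after LDR r6, [r4]: r6=M[12]=26
after XOR r6, r6, #6: r6=26^6=28
after AND r6, r6, #240: r6=28&240=16
after ADD r6, r6, #4: r6=16+4=20
after ADD r4, r4, #4: r4=12+4=16
after ADD r0, r0, #1: r0=6+1=7
CMP r0, #7  (cmp 7,7)
BNE top: not taken
STR r6, [0] → M[0]=20
halt.
Total executed instructions: 37.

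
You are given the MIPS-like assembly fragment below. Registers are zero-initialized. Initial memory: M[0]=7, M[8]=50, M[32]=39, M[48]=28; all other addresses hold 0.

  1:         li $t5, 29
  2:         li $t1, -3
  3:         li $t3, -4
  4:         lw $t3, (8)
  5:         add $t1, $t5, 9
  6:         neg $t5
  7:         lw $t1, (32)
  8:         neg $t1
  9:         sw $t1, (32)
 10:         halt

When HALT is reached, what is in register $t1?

$t5=29
$t1=-3
$t3=-4
$t3=M[8]=50
$t1=29+9=38
$t5=-(29)=-29
$t1=M[32]=39
$t1=-(39)=-39
sw $t1, (32) → M[32]=-39
halt.

-39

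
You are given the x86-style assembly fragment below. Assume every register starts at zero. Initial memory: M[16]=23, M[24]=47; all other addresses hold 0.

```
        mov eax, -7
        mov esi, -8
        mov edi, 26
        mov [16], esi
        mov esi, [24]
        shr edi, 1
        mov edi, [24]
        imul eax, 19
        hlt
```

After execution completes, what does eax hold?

-133

mov eax, -7 → eax=-7
mov esi, -8 → esi=-8
mov edi, 26 → edi=26
mov [16], esi → M[16]=-8
mov esi, [24] → esi=M[24]=47
shr edi, 1 → edi=26>>1=13
mov edi, [24] → edi=M[24]=47
imul eax, 19 → eax=(-7)*19=-133
halt.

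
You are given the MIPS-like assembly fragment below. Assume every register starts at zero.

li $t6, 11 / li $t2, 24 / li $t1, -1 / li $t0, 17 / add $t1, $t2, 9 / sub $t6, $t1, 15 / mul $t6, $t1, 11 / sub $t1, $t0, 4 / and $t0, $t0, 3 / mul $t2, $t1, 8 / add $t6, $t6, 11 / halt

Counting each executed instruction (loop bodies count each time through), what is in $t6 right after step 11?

$t6=11
$t2=24
$t1=-1
$t0=17
$t1=24+9=33
$t6=33-15=18
$t6=33*11=363
$t1=17-4=13
$t0=17&3=1
$t2=13*8=104
$t6=363+11=374
After step 11: $t6 = 374.

374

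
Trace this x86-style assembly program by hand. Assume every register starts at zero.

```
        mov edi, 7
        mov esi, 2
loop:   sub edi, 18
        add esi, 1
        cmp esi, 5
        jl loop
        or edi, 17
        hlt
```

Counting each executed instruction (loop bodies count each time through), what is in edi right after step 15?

-47

mov edi, 7 → edi=7
mov esi, 2 → esi=2
sub edi, 18 → edi=7-18=-11
add esi, 1 → esi=2+1=3
cmp esi, 5  (cmp 3,5)
jl loop: taken
sub edi, 18 → edi=(-11)-18=-29
add esi, 1 → esi=3+1=4
cmp esi, 5  (cmp 4,5)
jl loop: taken
sub edi, 18 → edi=(-29)-18=-47
add esi, 1 → esi=4+1=5
cmp esi, 5  (cmp 5,5)
jl loop: not taken
or edi, 17 → edi=(-47)|17=-47
After step 15: edi = -47.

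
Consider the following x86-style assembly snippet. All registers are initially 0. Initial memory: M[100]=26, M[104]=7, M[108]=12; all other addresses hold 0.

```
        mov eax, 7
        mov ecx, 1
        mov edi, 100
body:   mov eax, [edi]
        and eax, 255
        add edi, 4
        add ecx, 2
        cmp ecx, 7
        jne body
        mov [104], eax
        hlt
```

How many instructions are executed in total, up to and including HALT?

23

after mov eax, 7: eax=7
after mov ecx, 1: ecx=1
after mov edi, 100: edi=100
after mov eax, [edi]: eax=M[100]=26
after and eax, 255: eax=26&255=26
after add edi, 4: edi=100+4=104
after add ecx, 2: ecx=1+2=3
cmp ecx, 7  (cmp 3,7)
jne body: taken
after mov eax, [edi]: eax=M[104]=7
after and eax, 255: eax=7&255=7
after add edi, 4: edi=104+4=108
after add ecx, 2: ecx=3+2=5
cmp ecx, 7  (cmp 5,7)
jne body: taken
after mov eax, [edi]: eax=M[108]=12
after and eax, 255: eax=12&255=12
after add edi, 4: edi=108+4=112
after add ecx, 2: ecx=5+2=7
cmp ecx, 7  (cmp 7,7)
jne body: not taken
mov [104], eax → M[104]=12
halt.
Total executed instructions: 23.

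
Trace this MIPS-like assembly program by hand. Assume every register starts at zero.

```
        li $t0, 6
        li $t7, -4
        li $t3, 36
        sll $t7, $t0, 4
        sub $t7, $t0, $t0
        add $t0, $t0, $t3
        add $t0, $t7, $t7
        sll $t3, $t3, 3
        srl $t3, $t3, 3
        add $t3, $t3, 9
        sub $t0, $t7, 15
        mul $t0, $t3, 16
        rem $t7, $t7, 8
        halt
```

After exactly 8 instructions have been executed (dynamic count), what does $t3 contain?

$t0=6
$t7=-4
$t3=36
$t7=6<<4=96
$t7=6-6=0
$t0=6+36=42
$t0=0+0=0
$t3=36<<3=288
After step 8: $t3 = 288.

288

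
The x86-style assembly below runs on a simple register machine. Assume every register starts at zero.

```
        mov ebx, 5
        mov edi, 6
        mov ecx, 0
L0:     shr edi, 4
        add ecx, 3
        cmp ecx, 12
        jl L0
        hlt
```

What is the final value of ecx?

ebx=5
edi=6
ecx=0
edi=6>>4=0
ecx=0+3=3
cmp ecx, 12  (cmp 3,12)
jl L0: taken
edi=0>>4=0
ecx=3+3=6
cmp ecx, 12  (cmp 6,12)
jl L0: taken
edi=0>>4=0
ecx=6+3=9
cmp ecx, 12  (cmp 9,12)
jl L0: taken
edi=0>>4=0
ecx=9+3=12
cmp ecx, 12  (cmp 12,12)
jl L0: not taken
halt.

12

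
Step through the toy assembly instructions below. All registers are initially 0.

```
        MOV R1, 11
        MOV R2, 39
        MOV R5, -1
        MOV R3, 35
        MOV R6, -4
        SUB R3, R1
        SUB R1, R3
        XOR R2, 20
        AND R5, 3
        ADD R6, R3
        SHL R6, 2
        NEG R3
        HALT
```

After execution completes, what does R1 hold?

R1=11
R2=39
R5=-1
R3=35
R6=-4
R3=35-11=24
R1=11-24=-13
R2=39^20=51
R5=(-1)&3=3
R6=(-4)+24=20
R6=20<<2=80
R3=-(24)=-24
halt.

-13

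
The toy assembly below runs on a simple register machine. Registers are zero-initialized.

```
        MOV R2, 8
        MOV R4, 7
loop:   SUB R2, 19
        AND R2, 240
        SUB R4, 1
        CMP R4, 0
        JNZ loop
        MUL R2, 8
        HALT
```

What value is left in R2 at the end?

after MOV R2, 8: R2=8
after MOV R4, 7: R4=7
after SUB R2, 19: R2=8-19=-11
after AND R2, 240: R2=(-11)&240=240
after SUB R4, 1: R4=7-1=6
CMP R4, 0  (cmp 6,0)
JNZ loop: taken
after SUB R2, 19: R2=240-19=221
after AND R2, 240: R2=221&240=208
after SUB R4, 1: R4=6-1=5
CMP R4, 0  (cmp 5,0)
JNZ loop: taken
after SUB R2, 19: R2=208-19=189
after AND R2, 240: R2=189&240=176
after SUB R4, 1: R4=5-1=4
CMP R4, 0  (cmp 4,0)
JNZ loop: taken
after SUB R2, 19: R2=176-19=157
after AND R2, 240: R2=157&240=144
after SUB R4, 1: R4=4-1=3
CMP R4, 0  (cmp 3,0)
JNZ loop: taken
after SUB R2, 19: R2=144-19=125
after AND R2, 240: R2=125&240=112
after SUB R4, 1: R4=3-1=2
CMP R4, 0  (cmp 2,0)
JNZ loop: taken
after SUB R2, 19: R2=112-19=93
after AND R2, 240: R2=93&240=80
after SUB R4, 1: R4=2-1=1
CMP R4, 0  (cmp 1,0)
JNZ loop: taken
after SUB R2, 19: R2=80-19=61
after AND R2, 240: R2=61&240=48
after SUB R4, 1: R4=1-1=0
CMP R4, 0  (cmp 0,0)
JNZ loop: not taken
after MUL R2, 8: R2=48*8=384
halt.

384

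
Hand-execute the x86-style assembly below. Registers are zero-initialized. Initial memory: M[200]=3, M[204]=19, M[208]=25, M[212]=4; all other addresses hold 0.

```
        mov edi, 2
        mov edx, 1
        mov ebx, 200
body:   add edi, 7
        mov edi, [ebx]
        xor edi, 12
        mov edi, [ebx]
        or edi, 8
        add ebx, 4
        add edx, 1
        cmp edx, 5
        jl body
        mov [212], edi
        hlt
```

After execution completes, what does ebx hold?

216

after mov edi, 2: edi=2
after mov edx, 1: edx=1
after mov ebx, 200: ebx=200
after add edi, 7: edi=2+7=9
after mov edi, [ebx]: edi=M[200]=3
after xor edi, 12: edi=3^12=15
after mov edi, [ebx]: edi=M[200]=3
after or edi, 8: edi=3|8=11
after add ebx, 4: ebx=200+4=204
after add edx, 1: edx=1+1=2
cmp edx, 5  (cmp 2,5)
jl body: taken
after add edi, 7: edi=11+7=18
after mov edi, [ebx]: edi=M[204]=19
after xor edi, 12: edi=19^12=31
after mov edi, [ebx]: edi=M[204]=19
after or edi, 8: edi=19|8=27
after add ebx, 4: ebx=204+4=208
after add edx, 1: edx=2+1=3
cmp edx, 5  (cmp 3,5)
jl body: taken
after add edi, 7: edi=27+7=34
after mov edi, [ebx]: edi=M[208]=25
after xor edi, 12: edi=25^12=21
after mov edi, [ebx]: edi=M[208]=25
after or edi, 8: edi=25|8=25
after add ebx, 4: ebx=208+4=212
after add edx, 1: edx=3+1=4
cmp edx, 5  (cmp 4,5)
jl body: taken
after add edi, 7: edi=25+7=32
after mov edi, [ebx]: edi=M[212]=4
after xor edi, 12: edi=4^12=8
after mov edi, [ebx]: edi=M[212]=4
after or edi, 8: edi=4|8=12
after add ebx, 4: ebx=212+4=216
after add edx, 1: edx=4+1=5
cmp edx, 5  (cmp 5,5)
jl body: not taken
mov [212], edi → M[212]=12
halt.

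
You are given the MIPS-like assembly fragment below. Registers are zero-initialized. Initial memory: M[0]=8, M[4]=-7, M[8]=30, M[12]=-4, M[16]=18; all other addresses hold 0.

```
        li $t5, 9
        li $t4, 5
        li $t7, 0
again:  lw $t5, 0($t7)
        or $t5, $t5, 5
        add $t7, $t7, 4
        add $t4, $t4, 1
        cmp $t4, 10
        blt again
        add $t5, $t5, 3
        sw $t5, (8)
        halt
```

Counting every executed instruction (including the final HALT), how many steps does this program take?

$t5=9
$t4=5
$t7=0
$t5=M[0]=8
$t5=8|5=13
$t7=0+4=4
$t4=5+1=6
cmp $t4, 10  (cmp 6,10)
blt again: taken
$t5=M[4]=-7
$t5=(-7)|5=-3
$t7=4+4=8
$t4=6+1=7
cmp $t4, 10  (cmp 7,10)
blt again: taken
$t5=M[8]=30
$t5=30|5=31
$t7=8+4=12
$t4=7+1=8
cmp $t4, 10  (cmp 8,10)
blt again: taken
$t5=M[12]=-4
$t5=(-4)|5=-3
$t7=12+4=16
$t4=8+1=9
cmp $t4, 10  (cmp 9,10)
blt again: taken
$t5=M[16]=18
$t5=18|5=23
$t7=16+4=20
$t4=9+1=10
cmp $t4, 10  (cmp 10,10)
blt again: not taken
$t5=23+3=26
sw $t5, (8) → M[8]=26
halt.
Total executed instructions: 36.

36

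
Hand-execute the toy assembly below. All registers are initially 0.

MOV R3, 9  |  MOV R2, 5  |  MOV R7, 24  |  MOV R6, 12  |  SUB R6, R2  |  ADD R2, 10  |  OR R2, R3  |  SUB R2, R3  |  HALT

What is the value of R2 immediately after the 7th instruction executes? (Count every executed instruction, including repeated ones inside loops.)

15

MOV R3, 9 → R3=9
MOV R2, 5 → R2=5
MOV R7, 24 → R7=24
MOV R6, 12 → R6=12
SUB R6, R2 → R6=12-5=7
ADD R2, 10 → R2=5+10=15
OR R2, R3 → R2=15|9=15
After step 7: R2 = 15.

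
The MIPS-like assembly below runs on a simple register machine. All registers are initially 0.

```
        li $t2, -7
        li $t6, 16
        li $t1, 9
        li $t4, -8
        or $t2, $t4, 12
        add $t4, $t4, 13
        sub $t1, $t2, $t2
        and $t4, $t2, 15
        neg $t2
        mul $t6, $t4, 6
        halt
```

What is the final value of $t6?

72

li $t2, -7 → $t2=-7
li $t6, 16 → $t6=16
li $t1, 9 → $t1=9
li $t4, -8 → $t4=-8
or $t2, $t4, 12 → $t2=(-8)|12=-4
add $t4, $t4, 13 → $t4=(-8)+13=5
sub $t1, $t2, $t2 → $t1=(-4)-(-4)=0
and $t4, $t2, 15 → $t4=(-4)&15=12
neg $t2 → $t2=-(-4)=4
mul $t6, $t4, 6 → $t6=12*6=72
halt.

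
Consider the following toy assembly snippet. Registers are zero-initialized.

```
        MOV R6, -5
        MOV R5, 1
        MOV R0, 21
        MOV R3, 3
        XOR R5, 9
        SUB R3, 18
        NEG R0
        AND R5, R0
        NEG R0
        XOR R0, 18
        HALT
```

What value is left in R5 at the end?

R6=-5
R5=1
R0=21
R3=3
R5=1^9=8
R3=3-18=-15
R0=-(21)=-21
R5=8&(-21)=8
R0=-(-21)=21
R0=21^18=7
halt.

8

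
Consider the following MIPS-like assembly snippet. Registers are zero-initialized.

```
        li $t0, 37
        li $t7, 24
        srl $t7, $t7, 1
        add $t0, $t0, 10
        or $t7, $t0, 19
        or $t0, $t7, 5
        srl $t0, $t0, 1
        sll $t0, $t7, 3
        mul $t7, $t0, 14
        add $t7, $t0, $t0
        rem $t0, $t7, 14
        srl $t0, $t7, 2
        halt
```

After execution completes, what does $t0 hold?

li $t0, 37 → $t0=37
li $t7, 24 → $t7=24
srl $t7, $t7, 1 → $t7=24>>1=12
add $t0, $t0, 10 → $t0=37+10=47
or $t7, $t0, 19 → $t7=47|19=63
or $t0, $t7, 5 → $t0=63|5=63
srl $t0, $t0, 1 → $t0=63>>1=31
sll $t0, $t7, 3 → $t0=63<<3=504
mul $t7, $t0, 14 → $t7=504*14=7056
add $t7, $t0, $t0 → $t7=504+504=1008
rem $t0, $t7, 14 → $t0=1008%14=0
srl $t0, $t7, 2 → $t0=1008>>2=252
halt.

252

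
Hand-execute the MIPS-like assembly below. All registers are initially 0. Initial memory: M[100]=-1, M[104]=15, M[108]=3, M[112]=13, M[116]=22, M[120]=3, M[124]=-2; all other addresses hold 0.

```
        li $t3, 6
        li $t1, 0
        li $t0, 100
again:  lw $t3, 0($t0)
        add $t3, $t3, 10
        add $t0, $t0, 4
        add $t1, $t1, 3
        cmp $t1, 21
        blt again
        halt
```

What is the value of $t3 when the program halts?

8

$t3=6
$t1=0
$t0=100
$t3=M[100]=-1
$t3=(-1)+10=9
$t0=100+4=104
$t1=0+3=3
cmp $t1, 21  (cmp 3,21)
blt again: taken
$t3=M[104]=15
$t3=15+10=25
$t0=104+4=108
$t1=3+3=6
cmp $t1, 21  (cmp 6,21)
blt again: taken
$t3=M[108]=3
$t3=3+10=13
$t0=108+4=112
$t1=6+3=9
cmp $t1, 21  (cmp 9,21)
blt again: taken
$t3=M[112]=13
$t3=13+10=23
$t0=112+4=116
$t1=9+3=12
cmp $t1, 21  (cmp 12,21)
blt again: taken
$t3=M[116]=22
$t3=22+10=32
$t0=116+4=120
$t1=12+3=15
cmp $t1, 21  (cmp 15,21)
blt again: taken
$t3=M[120]=3
$t3=3+10=13
$t0=120+4=124
$t1=15+3=18
cmp $t1, 21  (cmp 18,21)
blt again: taken
$t3=M[124]=-2
$t3=(-2)+10=8
$t0=124+4=128
$t1=18+3=21
cmp $t1, 21  (cmp 21,21)
blt again: not taken
halt.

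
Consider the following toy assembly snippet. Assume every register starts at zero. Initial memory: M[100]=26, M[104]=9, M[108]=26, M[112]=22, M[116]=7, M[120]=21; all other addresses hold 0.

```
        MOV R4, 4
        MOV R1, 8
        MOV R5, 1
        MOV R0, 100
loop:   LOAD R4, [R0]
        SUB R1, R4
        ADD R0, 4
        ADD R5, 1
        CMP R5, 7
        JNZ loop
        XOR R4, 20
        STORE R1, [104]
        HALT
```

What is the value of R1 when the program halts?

-103

MOV R4, 4 → R4=4
MOV R1, 8 → R1=8
MOV R5, 1 → R5=1
MOV R0, 100 → R0=100
LOAD R4, [R0] → R4=M[100]=26
SUB R1, R4 → R1=8-26=-18
ADD R0, 4 → R0=100+4=104
ADD R5, 1 → R5=1+1=2
CMP R5, 7  (cmp 2,7)
JNZ loop: taken
LOAD R4, [R0] → R4=M[104]=9
SUB R1, R4 → R1=(-18)-9=-27
ADD R0, 4 → R0=104+4=108
ADD R5, 1 → R5=2+1=3
CMP R5, 7  (cmp 3,7)
JNZ loop: taken
LOAD R4, [R0] → R4=M[108]=26
SUB R1, R4 → R1=(-27)-26=-53
ADD R0, 4 → R0=108+4=112
ADD R5, 1 → R5=3+1=4
CMP R5, 7  (cmp 4,7)
JNZ loop: taken
LOAD R4, [R0] → R4=M[112]=22
SUB R1, R4 → R1=(-53)-22=-75
ADD R0, 4 → R0=112+4=116
ADD R5, 1 → R5=4+1=5
CMP R5, 7  (cmp 5,7)
JNZ loop: taken
LOAD R4, [R0] → R4=M[116]=7
SUB R1, R4 → R1=(-75)-7=-82
ADD R0, 4 → R0=116+4=120
ADD R5, 1 → R5=5+1=6
CMP R5, 7  (cmp 6,7)
JNZ loop: taken
LOAD R4, [R0] → R4=M[120]=21
SUB R1, R4 → R1=(-82)-21=-103
ADD R0, 4 → R0=120+4=124
ADD R5, 1 → R5=6+1=7
CMP R5, 7  (cmp 7,7)
JNZ loop: not taken
XOR R4, 20 → R4=21^20=1
STORE R1, [104] → M[104]=-103
halt.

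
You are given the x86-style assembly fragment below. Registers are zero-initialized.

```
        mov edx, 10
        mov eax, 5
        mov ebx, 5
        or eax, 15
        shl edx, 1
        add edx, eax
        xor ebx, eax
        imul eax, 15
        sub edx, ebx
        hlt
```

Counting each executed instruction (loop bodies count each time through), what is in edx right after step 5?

20

mov edx, 10 → edx=10
mov eax, 5 → eax=5
mov ebx, 5 → ebx=5
or eax, 15 → eax=5|15=15
shl edx, 1 → edx=10<<1=20
After step 5: edx = 20.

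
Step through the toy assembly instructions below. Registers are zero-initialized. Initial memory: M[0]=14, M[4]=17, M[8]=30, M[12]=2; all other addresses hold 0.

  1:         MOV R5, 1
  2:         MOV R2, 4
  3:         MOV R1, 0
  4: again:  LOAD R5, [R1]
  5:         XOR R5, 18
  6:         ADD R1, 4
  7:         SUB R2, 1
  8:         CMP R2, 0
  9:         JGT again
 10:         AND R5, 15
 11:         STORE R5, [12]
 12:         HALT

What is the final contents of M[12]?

0

MOV R5, 1 → R5=1
MOV R2, 4 → R2=4
MOV R1, 0 → R1=0
LOAD R5, [R1] → R5=M[0]=14
XOR R5, 18 → R5=14^18=28
ADD R1, 4 → R1=0+4=4
SUB R2, 1 → R2=4-1=3
CMP R2, 0  (cmp 3,0)
JGT again: taken
LOAD R5, [R1] → R5=M[4]=17
XOR R5, 18 → R5=17^18=3
ADD R1, 4 → R1=4+4=8
SUB R2, 1 → R2=3-1=2
CMP R2, 0  (cmp 2,0)
JGT again: taken
LOAD R5, [R1] → R5=M[8]=30
XOR R5, 18 → R5=30^18=12
ADD R1, 4 → R1=8+4=12
SUB R2, 1 → R2=2-1=1
CMP R2, 0  (cmp 1,0)
JGT again: taken
LOAD R5, [R1] → R5=M[12]=2
XOR R5, 18 → R5=2^18=16
ADD R1, 4 → R1=12+4=16
SUB R2, 1 → R2=1-1=0
CMP R2, 0  (cmp 0,0)
JGT again: not taken
AND R5, 15 → R5=16&15=0
STORE R5, [12] → M[12]=0
halt.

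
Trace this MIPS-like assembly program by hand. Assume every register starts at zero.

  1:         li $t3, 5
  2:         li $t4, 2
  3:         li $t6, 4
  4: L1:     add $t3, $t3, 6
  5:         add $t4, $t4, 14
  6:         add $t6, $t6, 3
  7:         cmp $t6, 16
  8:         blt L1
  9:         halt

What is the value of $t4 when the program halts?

li $t3, 5 → $t3=5
li $t4, 2 → $t4=2
li $t6, 4 → $t6=4
add $t3, $t3, 6 → $t3=5+6=11
add $t4, $t4, 14 → $t4=2+14=16
add $t6, $t6, 3 → $t6=4+3=7
cmp $t6, 16  (cmp 7,16)
blt L1: taken
add $t3, $t3, 6 → $t3=11+6=17
add $t4, $t4, 14 → $t4=16+14=30
add $t6, $t6, 3 → $t6=7+3=10
cmp $t6, 16  (cmp 10,16)
blt L1: taken
add $t3, $t3, 6 → $t3=17+6=23
add $t4, $t4, 14 → $t4=30+14=44
add $t6, $t6, 3 → $t6=10+3=13
cmp $t6, 16  (cmp 13,16)
blt L1: taken
add $t3, $t3, 6 → $t3=23+6=29
add $t4, $t4, 14 → $t4=44+14=58
add $t6, $t6, 3 → $t6=13+3=16
cmp $t6, 16  (cmp 16,16)
blt L1: not taken
halt.

58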